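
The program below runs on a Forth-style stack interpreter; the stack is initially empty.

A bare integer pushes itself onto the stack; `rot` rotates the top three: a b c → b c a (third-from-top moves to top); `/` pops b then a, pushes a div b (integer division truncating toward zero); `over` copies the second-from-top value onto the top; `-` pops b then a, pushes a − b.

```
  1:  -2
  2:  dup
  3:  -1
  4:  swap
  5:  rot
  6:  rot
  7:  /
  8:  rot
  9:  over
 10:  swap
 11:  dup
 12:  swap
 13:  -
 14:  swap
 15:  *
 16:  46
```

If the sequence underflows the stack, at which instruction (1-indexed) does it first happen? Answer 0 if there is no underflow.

8

-2   -> -2
dup  -> -2 -2
-1   -> -2 -2 -1
swap -> -2 -1 -2
rot  -> -1 -2 -2
rot  -> -2 -2 -1
/    -> -2 2
rot  — needs 3 operands, stack has 2 → underflow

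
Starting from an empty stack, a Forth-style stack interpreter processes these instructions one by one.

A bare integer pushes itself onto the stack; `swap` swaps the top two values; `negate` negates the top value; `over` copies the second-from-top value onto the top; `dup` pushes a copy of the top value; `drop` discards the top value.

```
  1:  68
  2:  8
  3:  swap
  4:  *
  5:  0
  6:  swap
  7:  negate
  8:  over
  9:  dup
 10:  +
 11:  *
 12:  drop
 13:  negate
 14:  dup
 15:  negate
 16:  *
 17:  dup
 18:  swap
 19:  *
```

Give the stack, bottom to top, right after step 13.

68     -> [68]
8      -> [68, 8]
swap   -> [8, 68]
*      -> [544]
0      -> [544, 0]
swap   -> [0, 544]
negate -> [0, -544]
over   -> [0, -544, 0]
dup    -> [0, -544, 0, 0]
+      -> [0, -544, 0]
*      -> [0, 0]
drop   -> [0]
negate -> [0]

[0]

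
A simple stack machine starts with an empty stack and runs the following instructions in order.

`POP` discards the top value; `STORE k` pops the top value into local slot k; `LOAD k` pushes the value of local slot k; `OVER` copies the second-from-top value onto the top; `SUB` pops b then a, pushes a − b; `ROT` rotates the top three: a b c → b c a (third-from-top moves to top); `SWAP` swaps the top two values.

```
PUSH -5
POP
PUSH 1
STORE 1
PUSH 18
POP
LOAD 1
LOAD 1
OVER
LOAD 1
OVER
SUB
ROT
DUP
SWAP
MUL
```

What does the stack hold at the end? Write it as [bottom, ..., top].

PUSH -5 -> -5
POP     -> (empty)
PUSH 1  -> 1
STORE 1 -> (empty)
PUSH 18 -> 18
POP     -> (empty)
LOAD 1  -> 1
LOAD 1  -> 1 1
OVER    -> 1 1 1
LOAD 1  -> 1 1 1 1
OVER    -> 1 1 1 1 1
SUB     -> 1 1 1 0
ROT     -> 1 1 0 1
DUP     -> 1 1 0 1 1
SWAP    -> 1 1 0 1 1
MUL     -> 1 1 0 1

[1, 1, 0, 1]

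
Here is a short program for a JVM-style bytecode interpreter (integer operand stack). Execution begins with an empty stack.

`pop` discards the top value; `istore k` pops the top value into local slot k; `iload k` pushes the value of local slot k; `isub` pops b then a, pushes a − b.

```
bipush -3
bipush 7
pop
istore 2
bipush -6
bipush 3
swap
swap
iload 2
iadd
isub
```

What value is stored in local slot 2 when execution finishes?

bipush -3 → [-3]
bipush 7  → [-3, 7]
pop       → [-3]
istore 2  → []
bipush -6 → [-6]
bipush 3  → [-6, 3]
swap      → [3, -6]
swap      → [-6, 3]
iload 2   → [-6, 3, -3]
iadd      → [-6, 0]
isub      → [-6]

-3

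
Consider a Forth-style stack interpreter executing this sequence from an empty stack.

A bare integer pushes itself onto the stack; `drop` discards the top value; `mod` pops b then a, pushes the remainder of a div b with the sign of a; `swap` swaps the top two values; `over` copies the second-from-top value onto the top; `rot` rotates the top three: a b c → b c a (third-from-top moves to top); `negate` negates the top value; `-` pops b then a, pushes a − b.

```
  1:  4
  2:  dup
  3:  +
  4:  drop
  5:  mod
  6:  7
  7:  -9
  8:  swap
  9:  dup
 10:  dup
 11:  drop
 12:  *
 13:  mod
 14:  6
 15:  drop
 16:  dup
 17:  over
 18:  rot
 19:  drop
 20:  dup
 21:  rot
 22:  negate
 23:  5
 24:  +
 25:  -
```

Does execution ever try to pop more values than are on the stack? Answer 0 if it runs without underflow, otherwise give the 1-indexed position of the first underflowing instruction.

4    → [4]
dup  → [4, 4]
+    → [8]
drop → []
mod  — needs 2 operands, stack has 0 → underflow

5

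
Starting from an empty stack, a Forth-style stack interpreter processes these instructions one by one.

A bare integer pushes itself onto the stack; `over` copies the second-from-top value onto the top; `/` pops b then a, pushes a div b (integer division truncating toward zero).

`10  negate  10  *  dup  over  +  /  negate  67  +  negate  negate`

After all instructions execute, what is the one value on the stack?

10     -> 10
negate -> -10
10     -> -10 10
*      -> -100
dup    -> -100 -100
over   -> -100 -100 -100
+      -> -100 -200
/      -> 0
negate -> 0
67     -> 0 67
+      -> 67
negate -> -67
negate -> 67

67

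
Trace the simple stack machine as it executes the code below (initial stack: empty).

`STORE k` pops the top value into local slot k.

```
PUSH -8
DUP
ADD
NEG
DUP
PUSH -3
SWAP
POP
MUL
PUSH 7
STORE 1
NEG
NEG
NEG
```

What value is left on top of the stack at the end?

PUSH -8  [-8]
DUP      [-8, -8]
ADD      [-16]
NEG      [16]
DUP      [16, 16]
PUSH -3  [16, 16, -3]
SWAP     [16, -3, 16]
POP      [16, -3]
MUL      [-48]
PUSH 7   [-48, 7]
STORE 1  [-48]
NEG      [48]
NEG      [-48]
NEG      [48]

48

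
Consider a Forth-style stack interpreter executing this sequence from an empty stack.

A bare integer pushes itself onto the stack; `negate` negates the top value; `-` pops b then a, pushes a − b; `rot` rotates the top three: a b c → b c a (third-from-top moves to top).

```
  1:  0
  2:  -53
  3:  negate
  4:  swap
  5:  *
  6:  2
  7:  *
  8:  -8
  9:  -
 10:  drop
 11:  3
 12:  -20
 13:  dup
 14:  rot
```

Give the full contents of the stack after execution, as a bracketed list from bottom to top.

[-20, -20, 3]

0      : 0
-53    : 0 -53
negate : 0 53
swap   : 53 0
*      : 0
2      : 0 2
*      : 0
-8     : 0 -8
-      : 8
drop   : (empty)
3      : 3
-20    : 3 -20
dup    : 3 -20 -20
rot    : -20 -20 3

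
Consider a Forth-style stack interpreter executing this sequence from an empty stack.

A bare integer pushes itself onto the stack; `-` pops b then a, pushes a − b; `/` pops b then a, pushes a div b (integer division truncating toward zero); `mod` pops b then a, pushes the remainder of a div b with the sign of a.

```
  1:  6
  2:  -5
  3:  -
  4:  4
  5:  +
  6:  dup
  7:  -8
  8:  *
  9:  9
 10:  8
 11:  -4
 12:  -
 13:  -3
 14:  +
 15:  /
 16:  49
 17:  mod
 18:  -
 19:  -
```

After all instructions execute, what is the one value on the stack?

136

6    6
-5   6 -5
-    11
4    11 4
+    15
dup  15 15
-8   15 15 -8
*    15 -120
9    15 -120 9
8    15 -120 9 8
-4   15 -120 9 8 -4
-    15 -120 9 12
-3   15 -120 9 12 -3
+    15 -120 9 9
/    15 -120 1
49   15 -120 1 49
mod  15 -120 1
-    15 -121
-    136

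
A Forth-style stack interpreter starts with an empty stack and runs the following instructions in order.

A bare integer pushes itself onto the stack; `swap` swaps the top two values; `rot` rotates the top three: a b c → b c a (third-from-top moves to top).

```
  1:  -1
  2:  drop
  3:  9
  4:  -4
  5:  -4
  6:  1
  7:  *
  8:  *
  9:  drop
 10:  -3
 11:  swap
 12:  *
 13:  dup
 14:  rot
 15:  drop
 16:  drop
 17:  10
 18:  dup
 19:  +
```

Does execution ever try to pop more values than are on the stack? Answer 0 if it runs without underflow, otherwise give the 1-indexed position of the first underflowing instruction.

14

-1   → [-1]
drop → []
9    → [9]
-4   → [9, -4]
-4   → [9, -4, -4]
1    → [9, -4, -4, 1]
*    → [9, -4, -4]
*    → [9, 16]
drop → [9]
-3   → [9, -3]
swap → [-3, 9]
*    → [-27]
dup  → [-27, -27]
rot  — needs 3 operands, stack has 2 → underflow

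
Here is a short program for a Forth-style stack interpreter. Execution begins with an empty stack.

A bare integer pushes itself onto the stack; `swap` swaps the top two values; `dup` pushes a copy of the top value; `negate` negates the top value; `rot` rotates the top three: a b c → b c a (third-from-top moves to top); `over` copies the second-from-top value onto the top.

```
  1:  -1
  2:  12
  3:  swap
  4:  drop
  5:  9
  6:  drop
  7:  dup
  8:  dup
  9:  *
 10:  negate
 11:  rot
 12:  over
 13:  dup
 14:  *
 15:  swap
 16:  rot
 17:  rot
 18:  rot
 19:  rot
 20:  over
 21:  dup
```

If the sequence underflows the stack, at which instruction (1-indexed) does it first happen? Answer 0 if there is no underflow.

-1     : [-1]
12     : [-1, 12]
swap   : [12, -1]
drop   : [12]
9      : [12, 9]
drop   : [12]
dup    : [12, 12]
dup    : [12, 12, 12]
*      : [12, 144]
negate : [12, -144]
rot  — needs 3 operands, stack has 2 → underflow

11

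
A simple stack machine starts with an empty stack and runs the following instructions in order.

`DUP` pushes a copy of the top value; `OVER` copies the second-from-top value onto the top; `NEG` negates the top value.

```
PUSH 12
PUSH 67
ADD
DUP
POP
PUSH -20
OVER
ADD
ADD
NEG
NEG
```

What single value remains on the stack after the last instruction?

138

PUSH 12  → 12
PUSH 67  → 12 67
ADD      → 79
DUP      → 79 79
POP      → 79
PUSH -20 → 79 -20
OVER     → 79 -20 79
ADD      → 79 59
ADD      → 138
NEG      → -138
NEG      → 138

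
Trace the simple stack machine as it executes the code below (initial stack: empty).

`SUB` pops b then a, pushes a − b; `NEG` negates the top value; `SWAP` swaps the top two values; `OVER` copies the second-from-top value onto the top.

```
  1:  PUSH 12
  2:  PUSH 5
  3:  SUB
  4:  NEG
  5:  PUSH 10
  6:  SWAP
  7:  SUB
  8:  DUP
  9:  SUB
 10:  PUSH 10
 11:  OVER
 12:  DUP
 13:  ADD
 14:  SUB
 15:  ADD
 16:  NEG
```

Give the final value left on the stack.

-10

PUSH 12  [12]
PUSH 5   [12, 5]
SUB      [7]
NEG      [-7]
PUSH 10  [-7, 10]
SWAP     [10, -7]
SUB      [17]
DUP      [17, 17]
SUB      [0]
PUSH 10  [0, 10]
OVER     [0, 10, 0]
DUP      [0, 10, 0, 0]
ADD      [0, 10, 0]
SUB      [0, 10]
ADD      [10]
NEG      [-10]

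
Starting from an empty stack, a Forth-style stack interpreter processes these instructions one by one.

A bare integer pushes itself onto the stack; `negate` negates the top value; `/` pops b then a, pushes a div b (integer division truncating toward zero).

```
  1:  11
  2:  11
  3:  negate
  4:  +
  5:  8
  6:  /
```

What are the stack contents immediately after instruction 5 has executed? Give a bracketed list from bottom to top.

11     -> [11]
11     -> [11, 11]
negate -> [11, -11]
+      -> [0]
8      -> [0, 8]

[0, 8]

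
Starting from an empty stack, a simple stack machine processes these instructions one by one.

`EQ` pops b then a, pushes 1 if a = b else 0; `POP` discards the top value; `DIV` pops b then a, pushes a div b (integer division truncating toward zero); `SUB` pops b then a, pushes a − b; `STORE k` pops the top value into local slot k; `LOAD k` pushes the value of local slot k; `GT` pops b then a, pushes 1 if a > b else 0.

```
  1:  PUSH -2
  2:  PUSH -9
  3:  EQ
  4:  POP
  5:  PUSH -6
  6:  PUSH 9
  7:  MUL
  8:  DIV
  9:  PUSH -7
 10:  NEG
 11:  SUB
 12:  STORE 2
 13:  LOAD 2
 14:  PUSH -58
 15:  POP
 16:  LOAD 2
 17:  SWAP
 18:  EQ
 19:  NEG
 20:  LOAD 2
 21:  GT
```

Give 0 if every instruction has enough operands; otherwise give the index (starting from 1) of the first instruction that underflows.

PUSH -2  [-2]
PUSH -9  [-2, -9]
EQ       [0]
POP      []
PUSH -6  [-6]
PUSH 9   [-6, 9]
MUL      [-54]
DIV  — needs 2 operands, stack has 1 → underflow

8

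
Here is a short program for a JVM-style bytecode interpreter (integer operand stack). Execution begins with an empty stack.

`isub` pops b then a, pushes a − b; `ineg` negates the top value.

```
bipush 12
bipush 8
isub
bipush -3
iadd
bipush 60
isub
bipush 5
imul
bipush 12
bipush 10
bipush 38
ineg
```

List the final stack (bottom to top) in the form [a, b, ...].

[-295, 12, 10, -38]

bipush 12 → [12]
bipush 8  → [12, 8]
isub      → [4]
bipush -3 → [4, -3]
iadd      → [1]
bipush 60 → [1, 60]
isub      → [-59]
bipush 5  → [-59, 5]
imul      → [-295]
bipush 12 → [-295, 12]
bipush 10 → [-295, 12, 10]
bipush 38 → [-295, 12, 10, 38]
ineg      → [-295, 12, 10, -38]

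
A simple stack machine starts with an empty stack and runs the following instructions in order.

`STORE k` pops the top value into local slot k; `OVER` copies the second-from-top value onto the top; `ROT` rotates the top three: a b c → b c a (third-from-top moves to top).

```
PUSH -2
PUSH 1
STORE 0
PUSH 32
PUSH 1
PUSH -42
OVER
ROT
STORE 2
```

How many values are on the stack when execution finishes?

4

PUSH -2  → -2
PUSH 1   → -2 1
STORE 0  → -2
PUSH 32  → -2 32
PUSH 1   → -2 32 1
PUSH -42 → -2 32 1 -42
OVER     → -2 32 1 -42 1
ROT      → -2 32 -42 1 1
STORE 2  → -2 32 -42 1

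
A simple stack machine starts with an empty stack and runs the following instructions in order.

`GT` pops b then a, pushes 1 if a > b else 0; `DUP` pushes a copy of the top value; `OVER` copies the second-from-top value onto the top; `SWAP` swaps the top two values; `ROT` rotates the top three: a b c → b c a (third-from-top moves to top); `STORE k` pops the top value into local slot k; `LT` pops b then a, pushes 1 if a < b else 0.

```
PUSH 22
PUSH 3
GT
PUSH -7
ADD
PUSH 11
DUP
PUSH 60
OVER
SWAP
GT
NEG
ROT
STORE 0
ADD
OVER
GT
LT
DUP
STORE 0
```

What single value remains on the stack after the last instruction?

PUSH 22  [22]
PUSH 3   [22, 3]
GT       [1]
PUSH -7  [1, -7]
ADD      [-6]
PUSH 11  [-6, 11]
DUP      [-6, 11, 11]
PUSH 60  [-6, 11, 11, 60]
OVER     [-6, 11, 11, 60, 11]
SWAP     [-6, 11, 11, 11, 60]
GT       [-6, 11, 11, 0]
NEG      [-6, 11, 11, 0]
ROT      [-6, 11, 0, 11]
STORE 0  [-6, 11, 0]
ADD      [-6, 11]
OVER     [-6, 11, -6]
GT       [-6, 1]
LT       [1]
DUP      [1, 1]
STORE 0  [1]

1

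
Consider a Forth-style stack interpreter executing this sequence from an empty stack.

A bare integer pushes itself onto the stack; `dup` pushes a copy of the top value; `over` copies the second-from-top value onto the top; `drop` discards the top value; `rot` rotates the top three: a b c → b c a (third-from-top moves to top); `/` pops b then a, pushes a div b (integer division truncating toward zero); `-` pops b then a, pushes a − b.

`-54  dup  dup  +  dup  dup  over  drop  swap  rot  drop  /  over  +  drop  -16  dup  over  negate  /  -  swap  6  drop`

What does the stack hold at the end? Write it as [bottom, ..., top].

[-15, -54]

-54    → -54
dup    → -54 -54
dup    → -54 -54 -54
+      → -54 -108
dup    → -54 -108 -108
dup    → -54 -108 -108 -108
over   → -54 -108 -108 -108 -108
drop   → -54 -108 -108 -108
swap   → -54 -108 -108 -108
rot    → -54 -108 -108 -108
drop   → -54 -108 -108
/      → -54 1
over   → -54 1 -54
+      → -54 -53
drop   → -54
-16    → -54 -16
dup    → -54 -16 -16
over   → -54 -16 -16 -16
negate → -54 -16 -16 16
/      → -54 -16 -1
-      → -54 -15
swap   → -15 -54
6      → -15 -54 6
drop   → -15 -54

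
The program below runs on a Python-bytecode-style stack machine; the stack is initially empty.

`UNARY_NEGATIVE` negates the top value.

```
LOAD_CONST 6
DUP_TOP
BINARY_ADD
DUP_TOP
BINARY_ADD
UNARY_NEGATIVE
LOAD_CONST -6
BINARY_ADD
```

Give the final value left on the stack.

LOAD_CONST 6   -> 6
DUP_TOP        -> 6 6
BINARY_ADD     -> 12
DUP_TOP        -> 12 12
BINARY_ADD     -> 24
UNARY_NEGATIVE -> -24
LOAD_CONST -6  -> -24 -6
BINARY_ADD     -> -30

-30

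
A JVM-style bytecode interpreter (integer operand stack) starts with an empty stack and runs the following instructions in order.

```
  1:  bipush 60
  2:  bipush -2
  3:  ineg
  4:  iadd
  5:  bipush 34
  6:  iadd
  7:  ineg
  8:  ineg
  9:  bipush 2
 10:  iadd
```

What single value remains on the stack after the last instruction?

98

bipush 60 -> 60
bipush -2 -> 60 -2
ineg      -> 60 2
iadd      -> 62
bipush 34 -> 62 34
iadd      -> 96
ineg      -> -96
ineg      -> 96
bipush 2  -> 96 2
iadd      -> 98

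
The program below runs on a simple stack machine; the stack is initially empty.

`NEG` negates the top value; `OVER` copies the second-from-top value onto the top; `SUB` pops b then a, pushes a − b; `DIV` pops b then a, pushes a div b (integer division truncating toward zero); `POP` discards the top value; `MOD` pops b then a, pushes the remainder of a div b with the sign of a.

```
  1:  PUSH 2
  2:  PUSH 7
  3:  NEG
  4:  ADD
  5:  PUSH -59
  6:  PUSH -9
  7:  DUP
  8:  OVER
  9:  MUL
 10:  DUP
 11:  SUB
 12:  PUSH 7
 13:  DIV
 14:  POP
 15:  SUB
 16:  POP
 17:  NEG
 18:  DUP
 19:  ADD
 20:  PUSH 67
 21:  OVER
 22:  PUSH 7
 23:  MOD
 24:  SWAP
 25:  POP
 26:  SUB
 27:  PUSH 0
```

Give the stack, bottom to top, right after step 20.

PUSH 2   -> [2]
PUSH 7   -> [2, 7]
NEG      -> [2, -7]
ADD      -> [-5]
PUSH -59 -> [-5, -59]
PUSH -9  -> [-5, -59, -9]
DUP      -> [-5, -59, -9, -9]
OVER     -> [-5, -59, -9, -9, -9]
MUL      -> [-5, -59, -9, 81]
DUP      -> [-5, -59, -9, 81, 81]
SUB      -> [-5, -59, -9, 0]
PUSH 7   -> [-5, -59, -9, 0, 7]
DIV      -> [-5, -59, -9, 0]
POP      -> [-5, -59, -9]
SUB      -> [-5, -50]
POP      -> [-5]
NEG      -> [5]
DUP      -> [5, 5]
ADD      -> [10]
PUSH 67  -> [10, 67]

[10, 67]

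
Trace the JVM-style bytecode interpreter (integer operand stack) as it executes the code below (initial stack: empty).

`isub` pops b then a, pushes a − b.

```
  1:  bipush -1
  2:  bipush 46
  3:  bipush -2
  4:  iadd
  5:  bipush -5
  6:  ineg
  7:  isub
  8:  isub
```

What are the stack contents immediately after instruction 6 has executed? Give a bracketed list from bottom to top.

[-1, 44, 5]

bipush -1 : -1
bipush 46 : -1 46
bipush -2 : -1 46 -2
iadd      : -1 44
bipush -5 : -1 44 -5
ineg      : -1 44 5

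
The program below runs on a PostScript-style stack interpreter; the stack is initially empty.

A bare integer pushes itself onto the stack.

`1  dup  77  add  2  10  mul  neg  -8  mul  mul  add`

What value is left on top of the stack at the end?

12481

1    [1]
dup  [1, 1]
77   [1, 1, 77]
add  [1, 78]
2    [1, 78, 2]
10   [1, 78, 2, 10]
mul  [1, 78, 20]
neg  [1, 78, -20]
-8   [1, 78, -20, -8]
mul  [1, 78, 160]
mul  [1, 12480]
add  [12481]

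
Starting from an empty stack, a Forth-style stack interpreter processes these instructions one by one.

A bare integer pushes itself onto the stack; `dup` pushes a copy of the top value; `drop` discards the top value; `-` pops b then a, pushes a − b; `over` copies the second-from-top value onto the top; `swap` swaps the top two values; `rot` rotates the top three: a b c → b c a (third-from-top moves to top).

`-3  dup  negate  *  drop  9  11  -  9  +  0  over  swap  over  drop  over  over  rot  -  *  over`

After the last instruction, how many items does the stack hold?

4

-3     → [-3]
dup    → [-3, -3]
negate → [-3, 3]
*      → [-9]
drop   → []
9      → [9]
11     → [9, 11]
-      → [-2]
9      → [-2, 9]
+      → [7]
0      → [7, 0]
over   → [7, 0, 7]
swap   → [7, 7, 0]
over   → [7, 7, 0, 7]
drop   → [7, 7, 0]
over   → [7, 7, 0, 7]
over   → [7, 7, 0, 7, 0]
rot    → [7, 7, 7, 0, 0]
-      → [7, 7, 7, 0]
*      → [7, 7, 0]
over   → [7, 7, 0, 7]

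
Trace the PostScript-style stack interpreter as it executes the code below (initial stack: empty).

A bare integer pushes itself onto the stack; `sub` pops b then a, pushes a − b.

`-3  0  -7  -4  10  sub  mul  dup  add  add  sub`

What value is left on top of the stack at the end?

-3   [-3]
0    [-3, 0]
-7   [-3, 0, -7]
-4   [-3, 0, -7, -4]
10   [-3, 0, -7, -4, 10]
sub  [-3, 0, -7, -14]
mul  [-3, 0, 98]
dup  [-3, 0, 98, 98]
add  [-3, 0, 196]
add  [-3, 196]
sub  [-199]

-199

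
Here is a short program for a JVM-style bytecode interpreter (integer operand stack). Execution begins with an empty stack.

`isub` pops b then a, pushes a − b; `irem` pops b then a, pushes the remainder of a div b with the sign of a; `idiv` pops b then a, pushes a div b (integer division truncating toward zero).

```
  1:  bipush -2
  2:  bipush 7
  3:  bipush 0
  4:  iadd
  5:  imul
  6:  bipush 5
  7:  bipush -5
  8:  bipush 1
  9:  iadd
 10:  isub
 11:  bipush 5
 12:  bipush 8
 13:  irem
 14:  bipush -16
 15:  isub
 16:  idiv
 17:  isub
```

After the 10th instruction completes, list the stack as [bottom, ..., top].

bipush -2 : [-2]
bipush 7  : [-2, 7]
bipush 0  : [-2, 7, 0]
iadd      : [-2, 7]
imul      : [-14]
bipush 5  : [-14, 5]
bipush -5 : [-14, 5, -5]
bipush 1  : [-14, 5, -5, 1]
iadd      : [-14, 5, -4]
isub      : [-14, 9]

[-14, 9]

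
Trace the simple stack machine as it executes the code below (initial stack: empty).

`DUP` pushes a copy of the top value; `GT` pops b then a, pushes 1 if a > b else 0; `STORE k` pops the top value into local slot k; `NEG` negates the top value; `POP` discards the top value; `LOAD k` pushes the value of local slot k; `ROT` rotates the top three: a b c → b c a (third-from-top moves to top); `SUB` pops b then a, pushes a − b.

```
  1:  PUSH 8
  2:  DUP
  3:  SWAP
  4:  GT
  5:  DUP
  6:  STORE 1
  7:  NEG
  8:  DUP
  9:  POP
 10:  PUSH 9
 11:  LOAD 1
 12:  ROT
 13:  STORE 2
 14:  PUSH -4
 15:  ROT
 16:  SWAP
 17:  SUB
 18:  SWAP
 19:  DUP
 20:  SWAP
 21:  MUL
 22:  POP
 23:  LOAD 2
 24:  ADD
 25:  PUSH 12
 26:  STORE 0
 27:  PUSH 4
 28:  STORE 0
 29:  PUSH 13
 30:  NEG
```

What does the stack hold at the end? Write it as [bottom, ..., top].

PUSH 8   [8]
DUP      [8, 8]
SWAP     [8, 8]
GT       [0]
DUP      [0, 0]
STORE 1  [0]
NEG      [0]
DUP      [0, 0]
POP      [0]
PUSH 9   [0, 9]
LOAD 1   [0, 9, 0]
ROT      [9, 0, 0]
STORE 2  [9, 0]
PUSH -4  [9, 0, -4]
ROT      [0, -4, 9]
SWAP     [0, 9, -4]
SUB      [0, 13]
SWAP     [13, 0]
DUP      [13, 0, 0]
SWAP     [13, 0, 0]
MUL      [13, 0]
POP      [13]
LOAD 2   [13, 0]
ADD      [13]
PUSH 12  [13, 12]
STORE 0  [13]
PUSH 4   [13, 4]
STORE 0  [13]
PUSH 13  [13, 13]
NEG      [13, -13]

[13, -13]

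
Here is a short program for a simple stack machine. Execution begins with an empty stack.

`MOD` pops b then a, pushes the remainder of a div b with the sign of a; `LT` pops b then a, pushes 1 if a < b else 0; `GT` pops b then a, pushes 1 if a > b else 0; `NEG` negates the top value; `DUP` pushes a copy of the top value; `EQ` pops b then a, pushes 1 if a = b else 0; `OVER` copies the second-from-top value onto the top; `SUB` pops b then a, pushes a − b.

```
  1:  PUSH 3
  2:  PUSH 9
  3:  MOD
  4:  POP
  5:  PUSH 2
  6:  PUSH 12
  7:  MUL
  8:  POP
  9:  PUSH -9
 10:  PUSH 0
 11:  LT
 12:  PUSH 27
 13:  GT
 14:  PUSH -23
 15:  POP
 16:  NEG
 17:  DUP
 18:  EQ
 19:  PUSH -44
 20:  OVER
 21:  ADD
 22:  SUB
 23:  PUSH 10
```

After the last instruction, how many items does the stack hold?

2

PUSH 3   -> 3
PUSH 9   -> 3 9
MOD      -> 3
POP      -> (empty)
PUSH 2   -> 2
PUSH 12  -> 2 12
MUL      -> 24
POP      -> (empty)
PUSH -9  -> -9
PUSH 0   -> -9 0
LT       -> 1
PUSH 27  -> 1 27
GT       -> 0
PUSH -23 -> 0 -23
POP      -> 0
NEG      -> 0
DUP      -> 0 0
EQ       -> 1
PUSH -44 -> 1 -44
OVER     -> 1 -44 1
ADD      -> 1 -43
SUB      -> 44
PUSH 10  -> 44 10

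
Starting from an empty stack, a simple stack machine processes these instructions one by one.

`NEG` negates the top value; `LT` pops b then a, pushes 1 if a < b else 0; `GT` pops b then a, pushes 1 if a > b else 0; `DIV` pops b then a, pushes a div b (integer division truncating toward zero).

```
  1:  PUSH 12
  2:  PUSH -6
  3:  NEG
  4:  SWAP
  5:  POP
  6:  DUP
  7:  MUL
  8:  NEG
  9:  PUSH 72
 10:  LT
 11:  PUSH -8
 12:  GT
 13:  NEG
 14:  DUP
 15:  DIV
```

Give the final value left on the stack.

1

PUSH 12 : [12]
PUSH -6 : [12, -6]
NEG     : [12, 6]
SWAP    : [6, 12]
POP     : [6]
DUP     : [6, 6]
MUL     : [36]
NEG     : [-36]
PUSH 72 : [-36, 72]
LT      : [1]
PUSH -8 : [1, -8]
GT      : [1]
NEG     : [-1]
DUP     : [-1, -1]
DIV     : [1]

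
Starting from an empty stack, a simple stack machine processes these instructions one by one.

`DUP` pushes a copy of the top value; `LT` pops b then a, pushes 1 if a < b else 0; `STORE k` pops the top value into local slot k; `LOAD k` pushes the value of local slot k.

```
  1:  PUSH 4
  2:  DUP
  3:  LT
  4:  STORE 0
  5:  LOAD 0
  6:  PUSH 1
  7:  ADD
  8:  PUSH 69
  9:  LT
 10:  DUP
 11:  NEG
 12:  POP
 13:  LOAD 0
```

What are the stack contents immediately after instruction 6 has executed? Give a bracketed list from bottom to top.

[0, 1]

PUSH 4   [4]
DUP      [4, 4]
LT       [0]
STORE 0  []
LOAD 0   [0]
PUSH 1   [0, 1]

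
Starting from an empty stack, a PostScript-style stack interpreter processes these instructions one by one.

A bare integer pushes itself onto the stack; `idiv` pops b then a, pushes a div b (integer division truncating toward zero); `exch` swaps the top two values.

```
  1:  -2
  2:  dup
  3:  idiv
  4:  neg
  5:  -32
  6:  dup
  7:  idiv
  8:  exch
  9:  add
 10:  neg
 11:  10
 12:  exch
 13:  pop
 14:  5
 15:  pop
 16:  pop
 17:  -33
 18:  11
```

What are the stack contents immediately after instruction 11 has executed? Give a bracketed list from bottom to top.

-2   -> -2
dup  -> -2 -2
idiv -> 1
neg  -> -1
-32  -> -1 -32
dup  -> -1 -32 -32
idiv -> -1 1
exch -> 1 -1
add  -> 0
neg  -> 0
10   -> 0 10

[0, 10]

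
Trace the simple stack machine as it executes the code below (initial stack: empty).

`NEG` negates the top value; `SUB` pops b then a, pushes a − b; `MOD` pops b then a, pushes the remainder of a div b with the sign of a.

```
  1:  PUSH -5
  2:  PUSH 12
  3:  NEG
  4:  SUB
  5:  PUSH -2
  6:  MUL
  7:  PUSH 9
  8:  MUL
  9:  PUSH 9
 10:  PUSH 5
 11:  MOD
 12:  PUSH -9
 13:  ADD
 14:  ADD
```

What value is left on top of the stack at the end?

-131

PUSH -5  [-5]
PUSH 12  [-5, 12]
NEG      [-5, -12]
SUB      [7]
PUSH -2  [7, -2]
MUL      [-14]
PUSH 9   [-14, 9]
MUL      [-126]
PUSH 9   [-126, 9]
PUSH 5   [-126, 9, 5]
MOD      [-126, 4]
PUSH -9  [-126, 4, -9]
ADD      [-126, -5]
ADD      [-131]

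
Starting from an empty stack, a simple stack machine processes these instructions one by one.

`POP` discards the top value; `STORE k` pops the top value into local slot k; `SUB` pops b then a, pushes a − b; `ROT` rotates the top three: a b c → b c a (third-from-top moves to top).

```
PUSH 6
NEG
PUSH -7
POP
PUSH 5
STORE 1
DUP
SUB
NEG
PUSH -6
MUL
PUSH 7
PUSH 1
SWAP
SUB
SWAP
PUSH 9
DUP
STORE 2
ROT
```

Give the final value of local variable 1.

5

PUSH 6  -> [6]
NEG     -> [-6]
PUSH -7 -> [-6, -7]
POP     -> [-6]
PUSH 5  -> [-6, 5]
STORE 1 -> [-6]
DUP     -> [-6, -6]
SUB     -> [0]
NEG     -> [0]
PUSH -6 -> [0, -6]
MUL     -> [0]
PUSH 7  -> [0, 7]
PUSH 1  -> [0, 7, 1]
SWAP    -> [0, 1, 7]
SUB     -> [0, -6]
SWAP    -> [-6, 0]
PUSH 9  -> [-6, 0, 9]
DUP     -> [-6, 0, 9, 9]
STORE 2 -> [-6, 0, 9]
ROT     -> [0, 9, -6]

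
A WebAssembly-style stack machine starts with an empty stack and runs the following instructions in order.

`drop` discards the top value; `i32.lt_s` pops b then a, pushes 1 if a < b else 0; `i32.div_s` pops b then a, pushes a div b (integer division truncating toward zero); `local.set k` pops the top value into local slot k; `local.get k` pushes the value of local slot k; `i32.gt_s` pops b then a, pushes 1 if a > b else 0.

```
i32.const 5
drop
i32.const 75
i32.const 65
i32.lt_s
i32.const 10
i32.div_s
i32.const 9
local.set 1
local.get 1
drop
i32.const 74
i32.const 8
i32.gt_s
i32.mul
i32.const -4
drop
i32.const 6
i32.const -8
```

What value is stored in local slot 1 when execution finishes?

9

i32.const 5  : [5]
drop         : []
i32.const 75 : [75]
i32.const 65 : [75, 65]
i32.lt_s     : [0]
i32.const 10 : [0, 10]
i32.div_s    : [0]
i32.const 9  : [0, 9]
local.set 1  : [0]
local.get 1  : [0, 9]
drop         : [0]
i32.const 74 : [0, 74]
i32.const 8  : [0, 74, 8]
i32.gt_s     : [0, 1]
i32.mul      : [0]
i32.const -4 : [0, -4]
drop         : [0]
i32.const 6  : [0, 6]
i32.const -8 : [0, 6, -8]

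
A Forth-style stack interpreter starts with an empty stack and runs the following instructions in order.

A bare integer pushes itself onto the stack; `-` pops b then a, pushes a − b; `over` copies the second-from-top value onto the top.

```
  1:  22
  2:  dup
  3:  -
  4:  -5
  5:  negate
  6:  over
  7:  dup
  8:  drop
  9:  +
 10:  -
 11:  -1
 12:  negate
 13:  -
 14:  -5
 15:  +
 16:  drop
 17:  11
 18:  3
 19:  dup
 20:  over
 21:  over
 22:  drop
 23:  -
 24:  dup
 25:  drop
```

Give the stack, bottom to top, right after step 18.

22     → 22
dup    → 22 22
-      → 0
-5     → 0 -5
negate → 0 5
over   → 0 5 0
dup    → 0 5 0 0
drop   → 0 5 0
+      → 0 5
-      → -5
-1     → -5 -1
negate → -5 1
-      → -6
-5     → -6 -5
+      → -11
drop   → (empty)
11     → 11
3      → 11 3

[11, 3]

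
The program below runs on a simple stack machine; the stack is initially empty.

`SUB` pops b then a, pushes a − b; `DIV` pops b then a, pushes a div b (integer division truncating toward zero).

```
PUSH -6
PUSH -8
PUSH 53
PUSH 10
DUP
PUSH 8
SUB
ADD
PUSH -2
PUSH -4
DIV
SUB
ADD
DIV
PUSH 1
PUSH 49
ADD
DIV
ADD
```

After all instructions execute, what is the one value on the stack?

PUSH -6 -> [-6]
PUSH -8 -> [-6, -8]
PUSH 53 -> [-6, -8, 53]
PUSH 10 -> [-6, -8, 53, 10]
DUP     -> [-6, -8, 53, 10, 10]
PUSH 8  -> [-6, -8, 53, 10, 10, 8]
SUB     -> [-6, -8, 53, 10, 2]
ADD     -> [-6, -8, 53, 12]
PUSH -2 -> [-6, -8, 53, 12, -2]
PUSH -4 -> [-6, -8, 53, 12, -2, -4]
DIV     -> [-6, -8, 53, 12, 0]
SUB     -> [-6, -8, 53, 12]
ADD     -> [-6, -8, 65]
DIV     -> [-6, 0]
PUSH 1  -> [-6, 0, 1]
PUSH 49 -> [-6, 0, 1, 49]
ADD     -> [-6, 0, 50]
DIV     -> [-6, 0]
ADD     -> [-6]

-6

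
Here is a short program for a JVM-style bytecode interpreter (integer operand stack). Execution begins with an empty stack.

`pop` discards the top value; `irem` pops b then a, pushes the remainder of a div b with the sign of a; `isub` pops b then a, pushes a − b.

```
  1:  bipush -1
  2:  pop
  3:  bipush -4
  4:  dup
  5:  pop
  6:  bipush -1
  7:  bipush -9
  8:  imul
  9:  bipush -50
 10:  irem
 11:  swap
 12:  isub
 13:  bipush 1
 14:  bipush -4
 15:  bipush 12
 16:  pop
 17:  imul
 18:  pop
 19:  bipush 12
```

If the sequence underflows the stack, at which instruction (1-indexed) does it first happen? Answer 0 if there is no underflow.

bipush -1  : -1
pop        : (empty)
bipush -4  : -4
dup        : -4 -4
pop        : -4
bipush -1  : -4 -1
bipush -9  : -4 -1 -9
imul       : -4 9
bipush -50 : -4 9 -50
irem       : -4 9
swap       : 9 -4
isub       : 13
bipush 1   : 13 1
bipush -4  : 13 1 -4
bipush 12  : 13 1 -4 12
pop        : 13 1 -4
imul       : 13 -4
pop        : 13
bipush 12  : 13 12

0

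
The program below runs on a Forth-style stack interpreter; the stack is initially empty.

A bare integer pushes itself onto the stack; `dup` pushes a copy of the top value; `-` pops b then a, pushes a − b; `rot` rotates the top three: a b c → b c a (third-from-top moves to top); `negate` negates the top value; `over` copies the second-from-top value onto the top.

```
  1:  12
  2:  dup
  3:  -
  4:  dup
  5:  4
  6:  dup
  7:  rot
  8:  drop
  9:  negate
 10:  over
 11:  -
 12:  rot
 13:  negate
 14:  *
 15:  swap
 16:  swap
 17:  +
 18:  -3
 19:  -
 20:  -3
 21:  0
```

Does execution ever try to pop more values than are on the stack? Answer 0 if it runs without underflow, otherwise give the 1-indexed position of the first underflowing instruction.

12     : [12]
dup    : [12, 12]
-      : [0]
dup    : [0, 0]
4      : [0, 0, 4]
dup    : [0, 0, 4, 4]
rot    : [0, 4, 4, 0]
drop   : [0, 4, 4]
negate : [0, 4, -4]
over   : [0, 4, -4, 4]
-      : [0, 4, -8]
rot    : [4, -8, 0]
negate : [4, -8, 0]
*      : [4, 0]
swap   : [0, 4]
swap   : [4, 0]
+      : [4]
-3     : [4, -3]
-      : [7]
-3     : [7, -3]
0      : [7, -3, 0]

0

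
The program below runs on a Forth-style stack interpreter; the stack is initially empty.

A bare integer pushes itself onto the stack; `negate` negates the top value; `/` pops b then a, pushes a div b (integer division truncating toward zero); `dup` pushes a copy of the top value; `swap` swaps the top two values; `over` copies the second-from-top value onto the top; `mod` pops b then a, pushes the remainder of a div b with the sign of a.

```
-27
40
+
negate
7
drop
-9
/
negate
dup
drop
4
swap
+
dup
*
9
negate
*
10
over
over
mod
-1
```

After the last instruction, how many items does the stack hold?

-27     [-27]
40      [-27, 40]
+       [13]
negate  [-13]
7       [-13, 7]
drop    [-13]
-9      [-13, -9]
/       [1]
negate  [-1]
dup     [-1, -1]
drop    [-1]
4       [-1, 4]
swap    [4, -1]
+       [3]
dup     [3, 3]
*       [9]
9       [9, 9]
negate  [9, -9]
*       [-81]
10      [-81, 10]
over    [-81, 10, -81]
over    [-81, 10, -81, 10]
mod     [-81, 10, -1]
-1      [-81, 10, -1, -1]

4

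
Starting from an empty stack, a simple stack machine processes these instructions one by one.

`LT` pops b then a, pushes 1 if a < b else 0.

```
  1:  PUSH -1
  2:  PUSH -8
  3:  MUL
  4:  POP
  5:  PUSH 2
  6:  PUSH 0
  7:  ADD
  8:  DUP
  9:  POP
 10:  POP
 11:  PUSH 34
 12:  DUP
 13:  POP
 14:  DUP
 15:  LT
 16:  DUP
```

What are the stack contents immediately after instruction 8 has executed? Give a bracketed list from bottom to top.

[2, 2]

PUSH -1  -1
PUSH -8  -1 -8
MUL      8
POP      (empty)
PUSH 2   2
PUSH 0   2 0
ADD      2
DUP      2 2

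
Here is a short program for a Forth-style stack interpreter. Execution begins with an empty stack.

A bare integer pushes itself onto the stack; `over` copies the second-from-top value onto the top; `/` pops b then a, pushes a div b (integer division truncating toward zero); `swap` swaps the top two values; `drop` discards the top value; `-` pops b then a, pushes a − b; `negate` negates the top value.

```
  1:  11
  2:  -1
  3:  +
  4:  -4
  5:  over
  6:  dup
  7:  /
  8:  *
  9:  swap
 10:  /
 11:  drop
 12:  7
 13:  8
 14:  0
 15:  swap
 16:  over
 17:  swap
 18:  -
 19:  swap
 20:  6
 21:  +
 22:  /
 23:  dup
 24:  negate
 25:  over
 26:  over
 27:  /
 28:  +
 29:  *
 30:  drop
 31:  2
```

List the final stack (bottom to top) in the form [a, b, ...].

11     : [11]
-1     : [11, -1]
+      : [10]
-4     : [10, -4]
over   : [10, -4, 10]
dup    : [10, -4, 10, 10]
/      : [10, -4, 1]
*      : [10, -4]
swap   : [-4, 10]
/      : [0]
drop   : []
7      : [7]
8      : [7, 8]
0      : [7, 8, 0]
swap   : [7, 0, 8]
over   : [7, 0, 8, 0]
swap   : [7, 0, 0, 8]
-      : [7, 0, -8]
swap   : [7, -8, 0]
6      : [7, -8, 0, 6]
+      : [7, -8, 6]
/      : [7, -1]
dup    : [7, -1, -1]
negate : [7, -1, 1]
over   : [7, -1, 1, -1]
over   : [7, -1, 1, -1, 1]
/      : [7, -1, 1, -1]
+      : [7, -1, 0]
*      : [7, 0]
drop   : [7]
2      : [7, 2]

[7, 2]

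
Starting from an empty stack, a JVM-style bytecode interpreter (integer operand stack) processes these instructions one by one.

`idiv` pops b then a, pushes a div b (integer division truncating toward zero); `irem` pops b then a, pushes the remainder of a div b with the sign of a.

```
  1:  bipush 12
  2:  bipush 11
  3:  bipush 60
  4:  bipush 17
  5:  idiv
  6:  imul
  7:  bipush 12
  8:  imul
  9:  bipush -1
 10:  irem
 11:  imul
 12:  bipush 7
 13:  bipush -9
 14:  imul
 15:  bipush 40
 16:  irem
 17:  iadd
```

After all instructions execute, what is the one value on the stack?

-23

bipush 12  [12]
bipush 11  [12, 11]
bipush 60  [12, 11, 60]
bipush 17  [12, 11, 60, 17]
idiv       [12, 11, 3]
imul       [12, 33]
bipush 12  [12, 33, 12]
imul       [12, 396]
bipush -1  [12, 396, -1]
irem       [12, 0]
imul       [0]
bipush 7   [0, 7]
bipush -9  [0, 7, -9]
imul       [0, -63]
bipush 40  [0, -63, 40]
irem       [0, -23]
iadd       [-23]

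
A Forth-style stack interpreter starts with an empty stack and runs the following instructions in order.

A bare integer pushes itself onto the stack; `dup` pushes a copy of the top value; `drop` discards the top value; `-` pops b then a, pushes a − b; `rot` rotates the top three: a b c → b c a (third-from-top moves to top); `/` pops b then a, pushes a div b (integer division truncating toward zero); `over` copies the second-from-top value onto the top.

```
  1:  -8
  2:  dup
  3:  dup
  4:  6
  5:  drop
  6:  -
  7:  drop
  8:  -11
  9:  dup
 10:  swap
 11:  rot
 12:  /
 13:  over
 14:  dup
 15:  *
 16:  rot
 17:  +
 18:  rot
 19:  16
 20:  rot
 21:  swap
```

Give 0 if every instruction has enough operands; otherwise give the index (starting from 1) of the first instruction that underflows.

18

-8   : [-8]
dup  : [-8, -8]
dup  : [-8, -8, -8]
6    : [-8, -8, -8, 6]
drop : [-8, -8, -8]
-    : [-8, 0]
drop : [-8]
-11  : [-8, -11]
dup  : [-8, -11, -11]
swap : [-8, -11, -11]
rot  : [-11, -11, -8]
/    : [-11, 1]
over : [-11, 1, -11]
dup  : [-11, 1, -11, -11]
*    : [-11, 1, 121]
rot  : [1, 121, -11]
+    : [1, 110]
rot  — needs 3 operands, stack has 2 → underflow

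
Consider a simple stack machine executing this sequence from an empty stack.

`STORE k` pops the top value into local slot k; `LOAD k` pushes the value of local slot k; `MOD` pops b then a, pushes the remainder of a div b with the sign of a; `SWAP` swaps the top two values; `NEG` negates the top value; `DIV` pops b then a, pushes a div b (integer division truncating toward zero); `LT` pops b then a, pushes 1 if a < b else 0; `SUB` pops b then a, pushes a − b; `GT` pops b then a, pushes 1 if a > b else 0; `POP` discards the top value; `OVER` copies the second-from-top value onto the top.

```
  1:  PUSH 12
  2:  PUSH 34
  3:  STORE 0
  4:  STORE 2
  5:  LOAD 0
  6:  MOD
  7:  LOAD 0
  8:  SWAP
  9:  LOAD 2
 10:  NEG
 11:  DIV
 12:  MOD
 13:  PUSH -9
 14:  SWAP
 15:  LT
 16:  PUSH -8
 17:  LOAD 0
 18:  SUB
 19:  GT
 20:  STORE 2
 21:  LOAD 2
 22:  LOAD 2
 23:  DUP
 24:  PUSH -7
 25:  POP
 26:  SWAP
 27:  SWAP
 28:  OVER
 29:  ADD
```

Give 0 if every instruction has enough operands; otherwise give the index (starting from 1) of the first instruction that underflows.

6

PUSH 12 : [12]
PUSH 34 : [12, 34]
STORE 0 : [12]
STORE 2 : []
LOAD 0  : [34]
MOD  — needs 2 operands, stack has 1 → underflow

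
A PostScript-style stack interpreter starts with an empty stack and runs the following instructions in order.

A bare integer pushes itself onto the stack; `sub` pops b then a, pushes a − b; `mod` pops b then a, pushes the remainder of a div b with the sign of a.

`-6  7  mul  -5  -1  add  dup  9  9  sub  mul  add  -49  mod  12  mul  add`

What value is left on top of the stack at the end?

-114

-6  -> [-6]
7   -> [-6, 7]
mul -> [-42]
-5  -> [-42, -5]
-1  -> [-42, -5, -1]
add -> [-42, -6]
dup -> [-42, -6, -6]
9   -> [-42, -6, -6, 9]
9   -> [-42, -6, -6, 9, 9]
sub -> [-42, -6, -6, 0]
mul -> [-42, -6, 0]
add -> [-42, -6]
-49 -> [-42, -6, -49]
mod -> [-42, -6]
12  -> [-42, -6, 12]
mul -> [-42, -72]
add -> [-114]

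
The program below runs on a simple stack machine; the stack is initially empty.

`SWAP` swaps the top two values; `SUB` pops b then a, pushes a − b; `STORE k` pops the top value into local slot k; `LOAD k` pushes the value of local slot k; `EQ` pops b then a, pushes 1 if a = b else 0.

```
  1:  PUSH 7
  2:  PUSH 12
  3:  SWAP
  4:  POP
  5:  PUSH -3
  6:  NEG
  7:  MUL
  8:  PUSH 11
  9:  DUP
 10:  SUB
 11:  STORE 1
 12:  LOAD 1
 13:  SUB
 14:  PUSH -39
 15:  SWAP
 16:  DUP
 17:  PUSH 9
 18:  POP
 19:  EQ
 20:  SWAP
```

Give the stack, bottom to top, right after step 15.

PUSH 7   -> [7]
PUSH 12  -> [7, 12]
SWAP     -> [12, 7]
POP      -> [12]
PUSH -3  -> [12, -3]
NEG      -> [12, 3]
MUL      -> [36]
PUSH 11  -> [36, 11]
DUP      -> [36, 11, 11]
SUB      -> [36, 0]
STORE 1  -> [36]
LOAD 1   -> [36, 0]
SUB      -> [36]
PUSH -39 -> [36, -39]
SWAP     -> [-39, 36]

[-39, 36]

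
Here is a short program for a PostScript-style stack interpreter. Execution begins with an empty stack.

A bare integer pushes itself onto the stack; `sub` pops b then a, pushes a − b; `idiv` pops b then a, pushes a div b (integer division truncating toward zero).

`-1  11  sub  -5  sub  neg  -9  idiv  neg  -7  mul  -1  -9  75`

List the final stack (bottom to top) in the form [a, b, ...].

-1   -> -1
11   -> -1 11
sub  -> -12
-5   -> -12 -5
sub  -> -7
neg  -> 7
-9   -> 7 -9
idiv -> 0
neg  -> 0
-7   -> 0 -7
mul  -> 0
-1   -> 0 -1
-9   -> 0 -1 -9
75   -> 0 -1 -9 75

[0, -1, -9, 75]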